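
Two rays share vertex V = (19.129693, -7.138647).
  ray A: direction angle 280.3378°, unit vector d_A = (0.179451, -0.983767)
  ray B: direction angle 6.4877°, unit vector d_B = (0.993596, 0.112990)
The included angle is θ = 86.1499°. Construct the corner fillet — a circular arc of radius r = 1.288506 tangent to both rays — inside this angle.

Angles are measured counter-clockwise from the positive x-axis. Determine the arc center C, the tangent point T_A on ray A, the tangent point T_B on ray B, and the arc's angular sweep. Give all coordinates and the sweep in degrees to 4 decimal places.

center=(20.6446,-8.2632) T_A=(19.3770,-8.4944) T_B=(20.4990,-6.9829) sweep=93.8501

bisector direction at 323.4128° = (0.802950,-0.596046)
center distance |VC| = r/sin(θ/2) = 1.288506/sin(43.0750°) = 1.886665
C = V + |VC|·bis = (20.6446,-8.2632)
T_A = V + ((C−V)·d_A)·d_A = V + 1.3781·d_A = (19.3770,-8.4944)
T_B = V + ((C−V)·d_B)·d_B = V + 1.3781·d_B = (20.4990,-6.9829)
sweep = 180° − θ = 93.8501°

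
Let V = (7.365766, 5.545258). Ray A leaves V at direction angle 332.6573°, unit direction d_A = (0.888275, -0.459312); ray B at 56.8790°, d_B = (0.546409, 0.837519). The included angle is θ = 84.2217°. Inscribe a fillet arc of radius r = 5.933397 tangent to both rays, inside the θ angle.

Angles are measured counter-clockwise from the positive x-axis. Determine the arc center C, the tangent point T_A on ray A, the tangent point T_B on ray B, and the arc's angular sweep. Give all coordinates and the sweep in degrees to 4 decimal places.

bisector direction at 14.7681° = (0.966965,0.254908)
center distance |VC| = r/sin(θ/2) = 5.933397/sin(42.1108°) = 8.848327
C = V + |VC|·bis = (15.9218,7.8008)
T_A = V + ((C−V)·d_A)·d_A = V + 6.5641·d_A = (13.1965,2.5303)
T_B = V + ((C−V)·d_B)·d_B = V + 6.5641·d_B = (10.9525,11.0428)
sweep = 180° − θ = 95.7783°

center=(15.9218,7.8008) T_A=(13.1965,2.5303) T_B=(10.9525,11.0428) sweep=95.7783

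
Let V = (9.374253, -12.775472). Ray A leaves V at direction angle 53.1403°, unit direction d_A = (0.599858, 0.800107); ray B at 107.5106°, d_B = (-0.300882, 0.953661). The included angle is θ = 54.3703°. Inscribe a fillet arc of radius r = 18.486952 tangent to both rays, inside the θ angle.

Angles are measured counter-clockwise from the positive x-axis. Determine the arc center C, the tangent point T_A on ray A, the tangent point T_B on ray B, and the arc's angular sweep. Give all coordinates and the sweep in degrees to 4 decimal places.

center=(16.1744,27.1136) T_A=(30.9659,16.0241) T_B=(-1.4559,21.5512) sweep=125.6297

bisector direction at 80.3255° = (0.168052,0.985778)
center distance |VC| = r/sin(θ/2) = 18.486952/sin(27.1852°) = 40.464591
C = V + |VC|·bis = (16.1744,27.1136)
T_A = V + ((C−V)·d_A)·d_A = V + 35.9947·d_A = (30.9659,16.0241)
T_B = V + ((C−V)·d_B)·d_B = V + 35.9947·d_B = (-1.4559,21.5512)
sweep = 180° − θ = 125.6297°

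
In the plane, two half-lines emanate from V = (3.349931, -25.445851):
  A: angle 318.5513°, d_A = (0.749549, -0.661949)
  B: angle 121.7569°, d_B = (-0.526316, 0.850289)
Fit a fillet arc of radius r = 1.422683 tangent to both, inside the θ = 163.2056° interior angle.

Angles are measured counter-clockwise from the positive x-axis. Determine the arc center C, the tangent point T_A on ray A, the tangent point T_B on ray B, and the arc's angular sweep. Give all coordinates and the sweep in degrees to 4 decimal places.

center=(4.4491,-24.5185) T_A=(3.5073,-25.5849) T_B=(3.2394,-25.2673) sweep=16.7944

bisector direction at 40.1541° = (0.764313,0.644846)
center distance |VC| = r/sin(θ/2) = 1.422683/sin(81.6028°) = 1.438100
C = V + |VC|·bis = (4.4491,-24.5185)
T_A = V + ((C−V)·d_A)·d_A = V + 0.2100·d_A = (3.5073,-25.5849)
T_B = V + ((C−V)·d_B)·d_B = V + 0.2100·d_B = (3.2394,-25.2673)
sweep = 180° − θ = 16.7944°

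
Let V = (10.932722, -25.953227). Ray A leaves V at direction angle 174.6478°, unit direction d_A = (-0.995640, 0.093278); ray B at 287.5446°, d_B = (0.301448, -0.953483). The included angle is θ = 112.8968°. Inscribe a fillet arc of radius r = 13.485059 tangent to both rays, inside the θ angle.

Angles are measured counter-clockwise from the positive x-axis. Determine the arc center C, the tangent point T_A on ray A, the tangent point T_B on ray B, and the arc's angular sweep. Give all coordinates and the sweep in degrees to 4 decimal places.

center=(0.7708,-38.5453) T_A=(2.0287,-25.1190) T_B=(13.6286,-34.4803) sweep=67.1032

bisector direction at 231.0962° = (-0.628015,-0.778201)
center distance |VC| = r/sin(θ/2) = 13.485059/sin(56.4484°) = 16.181001
C = V + |VC|·bis = (0.7708,-38.5453)
T_A = V + ((C−V)·d_A)·d_A = V + 8.9430·d_A = (2.0287,-25.1190)
T_B = V + ((C−V)·d_B)·d_B = V + 8.9430·d_B = (13.6286,-34.4803)
sweep = 180° − θ = 67.1032°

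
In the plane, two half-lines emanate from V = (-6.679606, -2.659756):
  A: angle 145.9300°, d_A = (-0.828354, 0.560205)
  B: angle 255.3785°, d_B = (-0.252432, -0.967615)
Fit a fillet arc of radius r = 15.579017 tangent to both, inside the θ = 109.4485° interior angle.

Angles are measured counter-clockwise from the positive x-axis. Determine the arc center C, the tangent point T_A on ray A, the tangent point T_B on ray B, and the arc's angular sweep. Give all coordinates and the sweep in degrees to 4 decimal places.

bisector direction at 200.6542° = (-0.935726,-0.352728)
center distance |VC| = r/sin(θ/2) = 15.579017/sin(54.7242°) = 19.082997
C = V + |VC|·bis = (-24.5361,-9.3909)
T_A = V + ((C−V)·d_A)·d_A = V + 11.0207·d_A = (-15.8086,3.5141)
T_B = V + ((C−V)·d_B)·d_B = V + 11.0207·d_B = (-9.4616,-13.3235)
sweep = 180° − θ = 70.5515°

center=(-24.5361,-9.3909) T_A=(-15.8086,3.5141) T_B=(-9.4616,-13.3235) sweep=70.5515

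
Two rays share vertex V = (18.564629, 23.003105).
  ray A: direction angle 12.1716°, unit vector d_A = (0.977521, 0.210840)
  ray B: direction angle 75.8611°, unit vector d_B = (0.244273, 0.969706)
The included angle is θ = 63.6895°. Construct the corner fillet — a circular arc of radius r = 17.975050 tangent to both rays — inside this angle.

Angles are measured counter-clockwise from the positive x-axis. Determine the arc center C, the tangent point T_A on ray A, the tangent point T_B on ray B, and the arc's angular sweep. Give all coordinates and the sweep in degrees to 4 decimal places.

bisector direction at 44.0164° = (0.719142,0.694864)
center distance |VC| = r/sin(θ/2) = 17.975050/sin(31.8448°) = 34.068211
C = V + |VC|·bis = (43.0645,46.6759)
T_A = V + ((C−V)·d_A)·d_A = V + 28.9403·d_A = (46.8544,29.1049)
T_B = V + ((C−V)·d_B)·d_B = V + 28.9403·d_B = (25.6340,51.0667)
sweep = 180° − θ = 116.3105°

center=(43.0645,46.6759) T_A=(46.8544,29.1049) T_B=(25.6340,51.0667) sweep=116.3105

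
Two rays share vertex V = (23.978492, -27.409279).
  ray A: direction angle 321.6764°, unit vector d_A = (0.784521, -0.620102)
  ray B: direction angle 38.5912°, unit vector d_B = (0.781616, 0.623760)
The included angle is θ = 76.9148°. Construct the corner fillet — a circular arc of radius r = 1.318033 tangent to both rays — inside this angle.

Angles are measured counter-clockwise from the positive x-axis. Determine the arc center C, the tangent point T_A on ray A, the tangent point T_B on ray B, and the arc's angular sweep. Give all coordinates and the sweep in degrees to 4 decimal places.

center=(26.0977,-27.4043) T_A=(25.2804,-28.4384) T_B=(25.2756,-26.3741) sweep=103.0852

bisector direction at 0.1338° = (0.999997,0.002335)
center distance |VC| = r/sin(θ/2) = 1.318033/sin(38.4574°) = 2.119254
C = V + |VC|·bis = (26.0977,-27.4043)
T_A = V + ((C−V)·d_A)·d_A = V + 1.6595·d_A = (25.2804,-28.4384)
T_B = V + ((C−V)·d_B)·d_B = V + 1.6595·d_B = (25.2756,-26.3741)
sweep = 180° − θ = 103.0852°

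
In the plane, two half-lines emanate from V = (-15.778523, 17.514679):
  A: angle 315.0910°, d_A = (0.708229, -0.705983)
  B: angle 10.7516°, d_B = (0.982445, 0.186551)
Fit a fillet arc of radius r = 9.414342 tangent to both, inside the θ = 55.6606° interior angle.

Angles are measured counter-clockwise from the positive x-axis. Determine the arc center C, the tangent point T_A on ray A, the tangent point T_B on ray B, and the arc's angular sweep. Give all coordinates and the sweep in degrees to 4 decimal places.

center=(3.4977,11.5924) T_A=(-3.1487,4.9249) T_B=(1.7414,20.8415) sweep=124.3394

bisector direction at 342.9213° = (0.955902,-0.293685)
center distance |VC| = r/sin(θ/2) = 9.414342/sin(27.8303°) = 20.165479
C = V + |VC|·bis = (3.4977,11.5924)
T_A = V + ((C−V)·d_A)·d_A = V + 17.8330·d_A = (-3.1487,4.9249)
T_B = V + ((C−V)·d_B)·d_B = V + 17.8330·d_B = (1.7414,20.8415)
sweep = 180° − θ = 124.3394°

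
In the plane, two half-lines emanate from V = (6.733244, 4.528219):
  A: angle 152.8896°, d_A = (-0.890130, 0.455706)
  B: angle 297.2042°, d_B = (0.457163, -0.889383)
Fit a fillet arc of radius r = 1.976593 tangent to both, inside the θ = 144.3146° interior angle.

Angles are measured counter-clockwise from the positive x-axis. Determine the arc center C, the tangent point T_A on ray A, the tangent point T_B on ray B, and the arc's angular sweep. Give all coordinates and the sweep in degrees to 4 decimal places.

center=(5.2662,3.0587) T_A=(6.1669,4.8182) T_B=(7.0241,3.9624) sweep=35.6854

bisector direction at 225.0469° = (-0.706528,-0.707685)
center distance |VC| = r/sin(θ/2) = 1.976593/sin(72.1573°) = 2.076468
C = V + |VC|·bis = (5.2662,3.0587)
T_A = V + ((C−V)·d_A)·d_A = V + 0.6362·d_A = (6.1669,4.8182)
T_B = V + ((C−V)·d_B)·d_B = V + 0.6362·d_B = (7.0241,3.9624)
sweep = 180° − θ = 35.6854°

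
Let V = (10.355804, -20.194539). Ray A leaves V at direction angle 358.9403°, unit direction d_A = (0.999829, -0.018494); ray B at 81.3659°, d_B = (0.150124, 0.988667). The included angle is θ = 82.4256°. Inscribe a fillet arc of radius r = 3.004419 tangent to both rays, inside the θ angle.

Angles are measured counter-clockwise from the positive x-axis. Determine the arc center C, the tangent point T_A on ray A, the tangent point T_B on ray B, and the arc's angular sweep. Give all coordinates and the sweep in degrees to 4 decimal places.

center=(13.8412,-17.2541) T_A=(13.7856,-20.2580) T_B=(10.8708,-16.8030) sweep=97.5744

bisector direction at 40.1531° = (0.764324,0.644832)
center distance |VC| = r/sin(θ/2) = 3.004419/sin(41.2128°) = 4.560043
C = V + |VC|·bis = (13.8412,-17.2541)
T_A = V + ((C−V)·d_A)·d_A = V + 3.4304·d_A = (13.7856,-20.2580)
T_B = V + ((C−V)·d_B)·d_B = V + 3.4304·d_B = (10.8708,-16.8030)
sweep = 180° − θ = 97.5744°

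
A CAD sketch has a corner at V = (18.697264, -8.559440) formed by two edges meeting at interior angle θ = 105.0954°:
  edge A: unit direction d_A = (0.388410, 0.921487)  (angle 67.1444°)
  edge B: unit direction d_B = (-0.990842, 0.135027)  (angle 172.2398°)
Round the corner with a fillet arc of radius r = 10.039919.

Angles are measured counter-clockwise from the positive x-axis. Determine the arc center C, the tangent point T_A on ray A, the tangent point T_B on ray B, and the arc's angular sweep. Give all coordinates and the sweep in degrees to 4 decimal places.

bisector direction at 119.6921° = (-0.495339,0.868700)
center distance |VC| = r/sin(θ/2) = 10.039919/sin(52.5477°) = 12.646966
C = V + |VC|·bis = (12.4327,2.4270)
T_A = V + ((C−V)·d_A)·d_A = V + 7.6906·d_A = (21.6844,-1.4726)
T_B = V + ((C−V)·d_B)·d_B = V + 7.6906·d_B = (11.0771,-7.5210)
sweep = 180° − θ = 74.9046°

center=(12.4327,2.4270) T_A=(21.6844,-1.4726) T_B=(11.0771,-7.5210) sweep=74.9046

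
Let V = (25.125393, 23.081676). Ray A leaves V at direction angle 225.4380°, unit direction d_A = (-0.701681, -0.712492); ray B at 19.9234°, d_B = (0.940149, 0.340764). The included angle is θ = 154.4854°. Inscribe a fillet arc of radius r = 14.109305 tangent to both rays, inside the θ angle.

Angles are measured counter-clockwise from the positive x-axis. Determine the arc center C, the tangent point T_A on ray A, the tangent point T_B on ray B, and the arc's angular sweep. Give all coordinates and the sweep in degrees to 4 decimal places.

bisector direction at 302.6807° = (0.539957,-0.841693)
center distance |VC| = r/sin(θ/2) = 14.109305/sin(77.2427°) = 14.466420
C = V + |VC|·bis = (32.9366,10.9054)
T_A = V + ((C−V)·d_A)·d_A = V + 3.1945·d_A = (22.8839,20.8056)
T_B = V + ((C−V)·d_B)·d_B = V + 3.1945·d_B = (28.1287,24.1702)
sweep = 180° − θ = 25.5146°

center=(32.9366,10.9054) T_A=(22.8839,20.8056) T_B=(28.1287,24.1702) sweep=25.5146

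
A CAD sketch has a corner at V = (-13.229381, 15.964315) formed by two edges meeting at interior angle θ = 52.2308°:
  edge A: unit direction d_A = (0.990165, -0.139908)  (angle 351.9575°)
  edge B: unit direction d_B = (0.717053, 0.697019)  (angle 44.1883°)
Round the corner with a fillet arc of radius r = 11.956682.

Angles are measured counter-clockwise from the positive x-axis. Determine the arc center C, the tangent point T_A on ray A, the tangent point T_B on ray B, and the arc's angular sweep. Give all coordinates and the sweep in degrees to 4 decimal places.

center=(12.5936,24.3910) T_A=(10.9208,12.5520) T_B=(4.2596,32.9646) sweep=127.7692

bisector direction at 18.0729° = (0.950663,0.310227)
center distance |VC| = r/sin(θ/2) = 11.956682/sin(26.1154°) = 27.163133
C = V + |VC|·bis = (12.5936,24.3910)
T_A = V + ((C−V)·d_A)·d_A = V + 24.3900·d_A = (10.9208,12.5520)
T_B = V + ((C−V)·d_B)·d_B = V + 24.3900·d_B = (4.2596,32.9646)
sweep = 180° − θ = 127.7692°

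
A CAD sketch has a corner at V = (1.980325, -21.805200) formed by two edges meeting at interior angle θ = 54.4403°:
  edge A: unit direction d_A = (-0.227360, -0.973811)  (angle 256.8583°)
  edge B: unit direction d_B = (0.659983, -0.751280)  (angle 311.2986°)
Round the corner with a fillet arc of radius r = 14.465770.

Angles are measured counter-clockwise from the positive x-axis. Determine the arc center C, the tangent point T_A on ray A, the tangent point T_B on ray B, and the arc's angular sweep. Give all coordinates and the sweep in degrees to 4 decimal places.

bisector direction at 284.0785° = (0.243250,-0.969964)
center distance |VC| = r/sin(θ/2) = 14.465770/sin(27.2202°) = 31.625343
C = V + |VC|·bis = (9.6732,-52.4806)
T_A = V + ((C−V)·d_A)·d_A = V + 28.1230·d_A = (-4.4137,-49.1917)
T_B = V + ((C−V)·d_B)·d_B = V + 28.1230·d_B = (20.5410,-42.9335)
sweep = 180° − θ = 125.5597°

center=(9.6732,-52.4806) T_A=(-4.4137,-49.1917) T_B=(20.5410,-42.9335) sweep=125.5597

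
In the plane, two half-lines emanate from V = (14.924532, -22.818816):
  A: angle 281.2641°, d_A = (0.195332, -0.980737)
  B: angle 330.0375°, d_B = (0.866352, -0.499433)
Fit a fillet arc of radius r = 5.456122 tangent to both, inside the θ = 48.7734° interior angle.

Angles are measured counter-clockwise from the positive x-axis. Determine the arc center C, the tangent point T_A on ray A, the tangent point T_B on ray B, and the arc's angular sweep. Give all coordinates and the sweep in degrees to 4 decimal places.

center=(22.6264,-33.5566) T_A=(17.2754,-34.6224) T_B=(25.3514,-28.8297) sweep=131.2266

bisector direction at 305.6508° = (0.582844,-0.812584)
center distance |VC| = r/sin(θ/2) = 5.456122/sin(24.3867°) = 13.214372
C = V + |VC|·bis = (22.6264,-33.5566)
T_A = V + ((C−V)·d_A)·d_A = V + 12.0354·d_A = (17.2754,-34.6224)
T_B = V + ((C−V)·d_B)·d_B = V + 12.0354·d_B = (25.3514,-28.8297)
sweep = 180° − θ = 131.2266°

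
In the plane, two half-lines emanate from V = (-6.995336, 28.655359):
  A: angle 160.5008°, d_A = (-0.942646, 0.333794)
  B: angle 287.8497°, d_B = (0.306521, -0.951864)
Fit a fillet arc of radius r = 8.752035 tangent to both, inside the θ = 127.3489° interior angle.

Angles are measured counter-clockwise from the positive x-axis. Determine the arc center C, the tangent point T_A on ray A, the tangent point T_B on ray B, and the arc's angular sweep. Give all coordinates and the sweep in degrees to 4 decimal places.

center=(-13.9987,21.8507) T_A=(-11.0774,30.1008) T_B=(-5.6680,24.5334) sweep=52.6511

bisector direction at 224.1753° = (-0.717212,-0.696855)
center distance |VC| = r/sin(θ/2) = 8.752035/sin(63.6745°) = 9.764749
C = V + |VC|·bis = (-13.9987,21.8507)
T_A = V + ((C−V)·d_A)·d_A = V + 4.3304·d_A = (-11.0774,30.1008)
T_B = V + ((C−V)·d_B)·d_B = V + 4.3304·d_B = (-5.6680,24.5334)
sweep = 180° − θ = 52.6511°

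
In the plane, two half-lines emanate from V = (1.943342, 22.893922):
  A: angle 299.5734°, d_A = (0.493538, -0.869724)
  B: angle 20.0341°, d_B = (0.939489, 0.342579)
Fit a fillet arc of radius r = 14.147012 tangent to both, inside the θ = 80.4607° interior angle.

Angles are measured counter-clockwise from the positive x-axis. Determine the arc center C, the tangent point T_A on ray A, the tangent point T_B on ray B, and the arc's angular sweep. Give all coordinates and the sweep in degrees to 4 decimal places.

center=(22.5007,15.3318) T_A=(10.1967,8.3497) T_B=(17.6542,28.6228) sweep=99.5393

bisector direction at 339.8037° = (0.938516,-0.345237)
center distance |VC| = r/sin(θ/2) = 14.147012/sin(40.2304°) = 21.904072
C = V + |VC|·bis = (22.5007,15.3318)
T_A = V + ((C−V)·d_A)·d_A = V + 16.7228·d_A = (10.1967,8.3497)
T_B = V + ((C−V)·d_B)·d_B = V + 16.7228·d_B = (17.6542,28.6228)
sweep = 180° − θ = 99.5393°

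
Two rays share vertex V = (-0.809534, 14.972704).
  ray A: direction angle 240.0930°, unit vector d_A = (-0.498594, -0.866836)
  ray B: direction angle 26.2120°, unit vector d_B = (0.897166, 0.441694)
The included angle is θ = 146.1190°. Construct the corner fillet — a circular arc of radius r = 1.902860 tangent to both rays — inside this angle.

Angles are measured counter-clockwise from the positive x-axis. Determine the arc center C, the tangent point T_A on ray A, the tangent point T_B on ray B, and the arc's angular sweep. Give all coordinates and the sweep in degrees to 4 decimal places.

center=(0.5509,13.5215) T_A=(-1.0985,14.4703) T_B=(-0.2895,15.2287) sweep=33.8810

bisector direction at 313.1525° = (0.683943,-0.729536)
center distance |VC| = r/sin(θ/2) = 1.902860/sin(73.0595°) = 1.989175
C = V + |VC|·bis = (0.5509,13.5215)
T_A = V + ((C−V)·d_A)·d_A = V + 0.5796·d_A = (-1.0985,14.4703)
T_B = V + ((C−V)·d_B)·d_B = V + 0.5796·d_B = (-0.2895,15.2287)
sweep = 180° − θ = 33.8810°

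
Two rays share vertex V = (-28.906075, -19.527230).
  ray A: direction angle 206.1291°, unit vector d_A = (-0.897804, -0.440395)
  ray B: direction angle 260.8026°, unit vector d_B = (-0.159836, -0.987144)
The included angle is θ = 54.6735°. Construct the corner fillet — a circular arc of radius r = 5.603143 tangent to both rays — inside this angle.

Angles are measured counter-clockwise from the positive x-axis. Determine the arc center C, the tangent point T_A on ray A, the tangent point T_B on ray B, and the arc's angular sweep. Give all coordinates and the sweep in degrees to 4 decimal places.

center=(-36.1696,-29.3311) T_A=(-38.6372,-24.3006) T_B=(-30.6385,-30.2267) sweep=125.3265

bisector direction at 233.4659° = (-0.595302,-0.803502)
center distance |VC| = r/sin(θ/2) = 5.603143/sin(27.3367°) = 12.201450
C = V + |VC|·bis = (-36.1696,-29.3311)
T_A = V + ((C−V)·d_A)·d_A = V + 10.8388·d_A = (-38.6372,-24.3006)
T_B = V + ((C−V)·d_B)·d_B = V + 10.8388·d_B = (-30.6385,-30.2267)
sweep = 180° − θ = 125.3265°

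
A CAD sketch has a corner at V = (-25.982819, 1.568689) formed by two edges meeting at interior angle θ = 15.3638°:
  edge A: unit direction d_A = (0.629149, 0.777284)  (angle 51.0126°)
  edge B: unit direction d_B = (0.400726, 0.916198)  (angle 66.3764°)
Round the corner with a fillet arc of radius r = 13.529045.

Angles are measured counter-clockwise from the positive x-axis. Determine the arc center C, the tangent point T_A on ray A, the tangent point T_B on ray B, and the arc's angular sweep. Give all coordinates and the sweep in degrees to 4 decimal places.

bisector direction at 58.6945° = (0.519601,0.854409)
center distance |VC| = r/sin(θ/2) = 13.529045/sin(7.6819°) = 101.209912
C = V + |VC|·bis = (26.6060,88.0433)
T_A = V + ((C−V)·d_A)·d_A = V + 100.3016·d_A = (37.1219,79.5316)
T_B = V + ((C−V)·d_B)·d_B = V + 100.3016·d_B = (14.2107,93.4648)
sweep = 180° − θ = 164.6362°

center=(26.6060,88.0433) T_A=(37.1219,79.5316) T_B=(14.2107,93.4648) sweep=164.6362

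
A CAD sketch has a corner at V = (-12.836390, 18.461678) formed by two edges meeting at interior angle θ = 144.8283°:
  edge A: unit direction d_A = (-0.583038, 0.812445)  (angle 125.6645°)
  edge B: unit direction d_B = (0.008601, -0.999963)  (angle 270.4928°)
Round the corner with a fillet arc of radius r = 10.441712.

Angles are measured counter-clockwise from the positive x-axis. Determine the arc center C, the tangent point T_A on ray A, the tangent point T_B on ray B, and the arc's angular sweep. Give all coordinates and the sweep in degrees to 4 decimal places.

bisector direction at 198.0787° = (-0.950631,-0.310322)
center distance |VC| = r/sin(θ/2) = 10.441712/sin(72.4142°) = 10.953626
C = V + |VC|·bis = (-23.2493,15.0625)
T_A = V + ((C−V)·d_A)·d_A = V + 3.3095·d_A = (-14.7659,21.1504)
T_B = V + ((C−V)·d_B)·d_B = V + 3.3095·d_B = (-12.8079,15.1523)
sweep = 180° − θ = 35.1717°

center=(-23.2493,15.0625) T_A=(-14.7659,21.1504) T_B=(-12.8079,15.1523) sweep=35.1717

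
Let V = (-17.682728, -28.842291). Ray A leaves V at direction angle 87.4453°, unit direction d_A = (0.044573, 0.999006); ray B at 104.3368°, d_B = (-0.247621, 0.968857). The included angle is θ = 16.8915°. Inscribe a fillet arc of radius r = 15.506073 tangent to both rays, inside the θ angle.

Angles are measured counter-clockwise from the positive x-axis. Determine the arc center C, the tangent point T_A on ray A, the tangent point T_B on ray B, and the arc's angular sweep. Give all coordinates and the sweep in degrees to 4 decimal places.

bisector direction at 95.8911° = (-0.102637,0.994719)
center distance |VC| = r/sin(θ/2) = 15.506073/sin(8.4458°) = 105.574770
C = V + |VC|·bis = (-28.5186,76.1749)
T_A = V + ((C−V)·d_A)·d_A = V + 104.4299·d_A = (-13.0280,75.4838)
T_B = V + ((C−V)·d_B)·d_B = V + 104.4299·d_B = (-43.5418,72.3353)
sweep = 180° − θ = 163.1085°

center=(-28.5186,76.1749) T_A=(-13.0280,75.4838) T_B=(-43.5418,72.3353) sweep=163.1085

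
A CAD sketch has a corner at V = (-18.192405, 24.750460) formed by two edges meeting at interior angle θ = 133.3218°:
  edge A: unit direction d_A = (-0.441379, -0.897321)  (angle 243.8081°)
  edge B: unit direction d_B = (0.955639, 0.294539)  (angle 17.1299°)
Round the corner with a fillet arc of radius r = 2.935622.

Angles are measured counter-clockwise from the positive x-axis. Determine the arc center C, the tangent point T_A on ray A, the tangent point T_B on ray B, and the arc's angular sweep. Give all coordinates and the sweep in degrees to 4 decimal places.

bisector direction at 310.4690° = (0.649037,-0.760757)
center distance |VC| = r/sin(θ/2) = 2.935622/sin(66.6609°) = 3.197232
C = V + |VC|·bis = (-16.1173,22.3181)
T_A = V + ((C−V)·d_A)·d_A = V + 1.2667·d_A = (-18.7515,23.6139)
T_B = V + ((C−V)·d_B)·d_B = V + 1.2667·d_B = (-16.9819,25.1235)
sweep = 180° − θ = 46.6782°

center=(-16.1173,22.3181) T_A=(-18.7515,23.6139) T_B=(-16.9819,25.1235) sweep=46.6782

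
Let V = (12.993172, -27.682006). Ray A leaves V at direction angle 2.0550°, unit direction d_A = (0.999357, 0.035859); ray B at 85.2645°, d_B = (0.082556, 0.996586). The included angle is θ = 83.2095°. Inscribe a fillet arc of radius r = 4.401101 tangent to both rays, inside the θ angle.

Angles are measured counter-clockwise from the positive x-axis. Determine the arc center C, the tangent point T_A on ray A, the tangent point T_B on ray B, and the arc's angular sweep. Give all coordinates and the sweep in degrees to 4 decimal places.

center=(17.7884,-23.1060) T_A=(17.9462,-27.5043) T_B=(13.4023,-22.7427) sweep=96.7905

bisector direction at 43.6598° = (0.723452,0.690374)
center distance |VC| = r/sin(θ/2) = 4.401101/sin(41.6048°) = 6.628282
C = V + |VC|·bis = (17.7884,-23.1060)
T_A = V + ((C−V)·d_A)·d_A = V + 4.9563·d_A = (17.9462,-27.5043)
T_B = V + ((C−V)·d_B)·d_B = V + 4.9563·d_B = (13.4023,-22.7427)
sweep = 180° − θ = 96.7905°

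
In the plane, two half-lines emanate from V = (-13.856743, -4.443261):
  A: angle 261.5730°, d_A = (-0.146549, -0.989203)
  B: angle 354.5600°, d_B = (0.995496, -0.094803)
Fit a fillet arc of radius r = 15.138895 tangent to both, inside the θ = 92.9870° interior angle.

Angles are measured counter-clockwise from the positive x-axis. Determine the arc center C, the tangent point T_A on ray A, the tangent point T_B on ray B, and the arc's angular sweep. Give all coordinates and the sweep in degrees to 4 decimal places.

bisector direction at 308.0665° = (0.616576,-0.787296)
center distance |VC| = r/sin(θ/2) = 15.138895/sin(46.4935°) = 20.872705
C = V + |VC|·bis = (-0.9871,-20.8763)
T_A = V + ((C−V)·d_A)·d_A = V + 14.3695·d_A = (-15.9626,-18.6577)
T_B = V + ((C−V)·d_B)·d_B = V + 14.3695·d_B = (0.4481,-5.8055)
sweep = 180° − θ = 87.0130°

center=(-0.9871,-20.8763) T_A=(-15.9626,-18.6577) T_B=(0.4481,-5.8055) sweep=87.0130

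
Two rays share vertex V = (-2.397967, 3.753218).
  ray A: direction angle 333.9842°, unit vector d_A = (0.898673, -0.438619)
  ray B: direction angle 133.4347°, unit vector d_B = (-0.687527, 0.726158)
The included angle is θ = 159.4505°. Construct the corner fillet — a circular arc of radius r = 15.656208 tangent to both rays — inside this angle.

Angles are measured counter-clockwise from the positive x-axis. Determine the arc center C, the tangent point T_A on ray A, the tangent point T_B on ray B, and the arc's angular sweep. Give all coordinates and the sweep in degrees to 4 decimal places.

center=(7.0197,16.5782) T_A=(0.1525,2.5084) T_B=(-4.3492,5.8141) sweep=20.5495

bisector direction at 53.7095° = (0.591880,0.806026)
center distance |VC| = r/sin(θ/2) = 15.656208/sin(79.7253°) = 15.911367
C = V + |VC|·bis = (7.0197,16.5782)
T_A = V + ((C−V)·d_A)·d_A = V + 2.8381·d_A = (0.1525,2.5084)
T_B = V + ((C−V)·d_B)·d_B = V + 2.8381·d_B = (-4.3492,5.8141)
sweep = 180° − θ = 20.5495°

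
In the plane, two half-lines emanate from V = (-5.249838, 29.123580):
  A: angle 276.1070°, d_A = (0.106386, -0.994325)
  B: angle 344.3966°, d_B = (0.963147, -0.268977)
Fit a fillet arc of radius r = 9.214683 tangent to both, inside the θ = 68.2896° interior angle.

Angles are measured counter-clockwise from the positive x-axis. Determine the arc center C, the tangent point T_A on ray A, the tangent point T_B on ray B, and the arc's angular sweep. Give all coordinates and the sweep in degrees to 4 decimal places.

center=(5.3580,16.5939) T_A=(-3.8044,15.6136) T_B=(7.8366,25.4690) sweep=111.7104

bisector direction at 310.2518° = (0.646148,-0.763212)
center distance |VC| = r/sin(θ/2) = 9.214683/sin(34.1448°) = 16.417082
C = V + |VC|·bis = (5.3580,16.5939)
T_A = V + ((C−V)·d_A)·d_A = V + 13.5871·d_A = (-3.8044,15.6136)
T_B = V + ((C−V)·d_B)·d_B = V + 13.5871·d_B = (7.8366,25.4690)
sweep = 180° − θ = 111.7104°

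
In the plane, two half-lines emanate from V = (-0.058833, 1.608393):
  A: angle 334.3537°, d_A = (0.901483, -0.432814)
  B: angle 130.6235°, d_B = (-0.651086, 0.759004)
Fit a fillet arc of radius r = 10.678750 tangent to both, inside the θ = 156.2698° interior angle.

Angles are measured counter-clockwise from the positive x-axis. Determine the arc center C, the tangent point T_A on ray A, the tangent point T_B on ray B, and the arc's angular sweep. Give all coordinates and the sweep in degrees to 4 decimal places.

bisector direction at 52.4886° = (0.608919,0.793232)
center distance |VC| = r/sin(θ/2) = 10.678750/sin(78.1349°) = 10.911889
C = V + |VC|·bis = (6.5856,10.2641)
T_A = V + ((C−V)·d_A)·d_A = V + 2.2436·d_A = (1.9637,0.6373)
T_B = V + ((C−V)·d_B)·d_B = V + 2.2436·d_B = (-1.5196,3.3113)
sweep = 180° − θ = 23.7302°

center=(6.5856,10.2641) T_A=(1.9637,0.6373) T_B=(-1.5196,3.3113) sweep=23.7302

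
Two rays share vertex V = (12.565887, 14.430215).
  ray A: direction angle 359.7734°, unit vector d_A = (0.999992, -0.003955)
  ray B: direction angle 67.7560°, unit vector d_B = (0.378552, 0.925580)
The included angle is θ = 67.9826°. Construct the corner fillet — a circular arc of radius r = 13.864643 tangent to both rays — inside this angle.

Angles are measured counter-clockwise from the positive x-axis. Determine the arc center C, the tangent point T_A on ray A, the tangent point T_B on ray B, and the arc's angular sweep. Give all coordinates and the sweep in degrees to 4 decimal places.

center=(33.1825,28.2134) T_A=(33.1276,14.3489) T_B=(20.3496,33.4619) sweep=112.0174

bisector direction at 33.7647° = (0.831327,0.555784)
center distance |VC| = r/sin(θ/2) = 13.864643/sin(33.9913°) = 24.799608
C = V + |VC|·bis = (33.1825,28.2134)
T_A = V + ((C−V)·d_A)·d_A = V + 20.5619·d_A = (33.1276,14.3489)
T_B = V + ((C−V)·d_B)·d_B = V + 20.5619·d_B = (20.3496,33.4619)
sweep = 180° − θ = 112.0174°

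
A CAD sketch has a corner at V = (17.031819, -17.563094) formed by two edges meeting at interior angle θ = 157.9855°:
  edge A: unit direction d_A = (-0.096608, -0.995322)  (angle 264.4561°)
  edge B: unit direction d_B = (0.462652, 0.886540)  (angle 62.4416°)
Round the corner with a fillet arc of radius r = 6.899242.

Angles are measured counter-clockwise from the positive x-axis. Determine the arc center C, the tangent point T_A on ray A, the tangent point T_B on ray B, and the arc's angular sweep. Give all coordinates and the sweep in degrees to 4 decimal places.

bisector direction at 343.4488° = (0.958566,-0.284871)
center distance |VC| = r/sin(θ/2) = 6.899242/sin(78.9928°) = 7.028546
C = V + |VC|·bis = (23.7691,-19.5653)
T_A = V + ((C−V)·d_A)·d_A = V + 1.3420·d_A = (16.9022,-18.8988)
T_B = V + ((C−V)·d_B)·d_B = V + 1.3420·d_B = (17.6527,-16.3734)
sweep = 180° − θ = 22.0145°

center=(23.7691,-19.5653) T_A=(16.9022,-18.8988) T_B=(17.6527,-16.3734) sweep=22.0145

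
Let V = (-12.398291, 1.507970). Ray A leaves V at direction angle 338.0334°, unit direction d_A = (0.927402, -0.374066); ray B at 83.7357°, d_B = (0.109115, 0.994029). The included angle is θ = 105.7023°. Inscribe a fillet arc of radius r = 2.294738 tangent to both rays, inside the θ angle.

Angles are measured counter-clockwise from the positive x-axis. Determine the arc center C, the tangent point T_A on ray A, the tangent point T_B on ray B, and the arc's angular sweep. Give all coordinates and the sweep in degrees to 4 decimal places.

center=(-9.9276,2.9858) T_A=(-10.7859,0.8576) T_B=(-12.2086,3.2362) sweep=74.2977

bisector direction at 30.8845° = (0.858203,0.513310)
center distance |VC| = r/sin(θ/2) = 2.294738/sin(52.8511°) = 2.878969
C = V + |VC|·bis = (-9.9276,2.9858)
T_A = V + ((C−V)·d_A)·d_A = V + 1.7386·d_A = (-10.7859,0.8576)
T_B = V + ((C−V)·d_B)·d_B = V + 1.7386·d_B = (-12.2086,3.2362)
sweep = 180° − θ = 74.2977°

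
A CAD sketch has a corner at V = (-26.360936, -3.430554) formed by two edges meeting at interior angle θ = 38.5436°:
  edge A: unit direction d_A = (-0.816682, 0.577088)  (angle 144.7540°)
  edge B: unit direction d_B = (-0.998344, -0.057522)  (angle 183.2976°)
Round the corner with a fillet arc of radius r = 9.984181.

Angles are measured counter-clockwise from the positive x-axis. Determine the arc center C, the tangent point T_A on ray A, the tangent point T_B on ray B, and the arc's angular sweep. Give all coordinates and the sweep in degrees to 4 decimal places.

center=(-55.4434,4.8945) T_A=(-49.6816,13.0484) T_B=(-54.8690,-5.0731) sweep=141.4564

bisector direction at 164.0258° = (-0.961386,0.275204)
center distance |VC| = r/sin(θ/2) = 9.984181/sin(19.2718°) = 30.250526
C = V + |VC|·bis = (-55.4434,4.8945)
T_A = V + ((C−V)·d_A)·d_A = V + 28.5554·d_A = (-49.6816,13.0484)
T_B = V + ((C−V)·d_B)·d_B = V + 28.5554·d_B = (-54.8690,-5.0731)
sweep = 180° − θ = 141.4564°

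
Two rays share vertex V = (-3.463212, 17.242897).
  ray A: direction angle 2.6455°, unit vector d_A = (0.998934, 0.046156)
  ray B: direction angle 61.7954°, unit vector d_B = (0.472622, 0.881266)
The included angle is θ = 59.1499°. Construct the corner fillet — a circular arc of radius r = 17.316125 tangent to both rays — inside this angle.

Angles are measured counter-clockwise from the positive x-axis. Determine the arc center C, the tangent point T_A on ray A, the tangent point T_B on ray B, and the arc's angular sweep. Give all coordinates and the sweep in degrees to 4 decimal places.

bisector direction at 32.2205° = (0.846003,0.533178)
center distance |VC| = r/sin(θ/2) = 17.316125/sin(29.5750°) = 35.084015
C = V + |VC|·bis = (26.2180,35.9489)
T_A = V + ((C−V)·d_A)·d_A = V + 30.5129·d_A = (27.0172,18.6513)
T_B = V + ((C−V)·d_B)·d_B = V + 30.5129·d_B = (10.9579,44.1329)
sweep = 180° − θ = 120.8501°

center=(26.2180,35.9489) T_A=(27.0172,18.6513) T_B=(10.9579,44.1329) sweep=120.8501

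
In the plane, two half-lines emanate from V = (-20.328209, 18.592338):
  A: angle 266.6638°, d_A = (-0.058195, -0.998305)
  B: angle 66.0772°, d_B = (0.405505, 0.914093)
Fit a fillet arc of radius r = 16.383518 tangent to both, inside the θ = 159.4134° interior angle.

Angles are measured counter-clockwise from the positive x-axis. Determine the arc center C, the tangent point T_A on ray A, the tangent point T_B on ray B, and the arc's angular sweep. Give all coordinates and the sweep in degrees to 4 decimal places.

bisector direction at 346.3705° = (0.971840,-0.235643)
center distance |VC| = r/sin(θ/2) = 16.383518/sin(79.7067°) = 16.651508
C = V + |VC|·bis = (-4.1456,14.6685)
T_A = V + ((C−V)·d_A)·d_A = V + 2.9754·d_A = (-20.5014,15.6220)
T_B = V + ((C−V)·d_B)·d_B = V + 2.9754·d_B = (-19.1217,21.3121)
sweep = 180° − θ = 20.5866°

center=(-4.1456,14.6685) T_A=(-20.5014,15.6220) T_B=(-19.1217,21.3121) sweep=20.5866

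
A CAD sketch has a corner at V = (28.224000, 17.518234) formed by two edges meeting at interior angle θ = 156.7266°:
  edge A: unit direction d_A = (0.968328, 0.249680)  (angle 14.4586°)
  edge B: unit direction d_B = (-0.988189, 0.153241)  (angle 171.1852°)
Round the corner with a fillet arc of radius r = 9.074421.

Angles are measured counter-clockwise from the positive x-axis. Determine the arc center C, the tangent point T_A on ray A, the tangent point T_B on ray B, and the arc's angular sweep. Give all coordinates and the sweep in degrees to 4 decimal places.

center=(27.7679,26.7718) T_A=(30.0336,17.9848) T_B=(26.3773,17.8046) sweep=23.2734

bisector direction at 92.8219° = (-0.049232,0.998787)
center distance |VC| = r/sin(θ/2) = 9.074421/sin(78.3633°) = 9.264848
C = V + |VC|·bis = (27.7679,26.7718)
T_A = V + ((C−V)·d_A)·d_A = V + 1.8688·d_A = (30.0336,17.9848)
T_B = V + ((C−V)·d_B)·d_B = V + 1.8688·d_B = (26.3773,17.8046)
sweep = 180° − θ = 23.2734°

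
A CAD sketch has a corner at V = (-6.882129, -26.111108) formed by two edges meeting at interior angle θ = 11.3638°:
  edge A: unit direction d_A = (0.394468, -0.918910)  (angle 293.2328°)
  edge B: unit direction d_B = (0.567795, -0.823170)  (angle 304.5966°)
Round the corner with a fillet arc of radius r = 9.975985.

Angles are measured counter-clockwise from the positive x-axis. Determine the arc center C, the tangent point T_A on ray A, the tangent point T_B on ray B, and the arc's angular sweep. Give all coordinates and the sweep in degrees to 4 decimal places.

center=(41.8370,-114.3122) T_A=(32.6700,-118.2474) T_B=(50.0489,-108.6479) sweep=168.6362

bisector direction at 298.9147° = (0.483507,-0.875341)
center distance |VC| = r/sin(θ/2) = 9.975985/sin(5.6819°) = 100.762027
C = V + |VC|·bis = (41.8370,-114.3122)
T_A = V + ((C−V)·d_A)·d_A = V + 100.2670·d_A = (32.6700,-118.2474)
T_B = V + ((C−V)·d_B)·d_B = V + 100.2670·d_B = (50.0489,-108.6479)
sweep = 180° − θ = 168.6362°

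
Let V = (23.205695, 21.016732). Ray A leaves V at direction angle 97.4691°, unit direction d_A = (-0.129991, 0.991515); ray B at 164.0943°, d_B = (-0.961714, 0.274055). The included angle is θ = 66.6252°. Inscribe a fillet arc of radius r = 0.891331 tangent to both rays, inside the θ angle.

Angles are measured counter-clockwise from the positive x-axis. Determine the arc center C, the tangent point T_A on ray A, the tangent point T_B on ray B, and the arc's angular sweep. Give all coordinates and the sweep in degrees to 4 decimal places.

bisector direction at 130.7817° = (-0.653179,0.757204)
center distance |VC| = r/sin(θ/2) = 0.891331/sin(33.3126°) = 1.622943
C = V + |VC|·bis = (22.1456,22.2456)
T_A = V + ((C−V)·d_A)·d_A = V + 1.3563·d_A = (23.0294,22.3615)
T_B = V + ((C−V)·d_B)·d_B = V + 1.3563·d_B = (21.9013,21.3884)
sweep = 180° − θ = 113.3748°

center=(22.1456,22.2456) T_A=(23.0294,22.3615) T_B=(21.9013,21.3884) sweep=113.3748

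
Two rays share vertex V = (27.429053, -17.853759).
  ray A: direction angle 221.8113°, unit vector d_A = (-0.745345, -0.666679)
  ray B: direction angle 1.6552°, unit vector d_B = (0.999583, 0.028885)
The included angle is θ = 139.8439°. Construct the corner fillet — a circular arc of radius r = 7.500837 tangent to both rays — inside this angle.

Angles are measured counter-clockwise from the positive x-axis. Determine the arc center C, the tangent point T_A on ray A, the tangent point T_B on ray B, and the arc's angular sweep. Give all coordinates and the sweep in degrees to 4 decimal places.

center=(30.3862,-25.2723) T_A=(25.3856,-19.6816) T_B=(30.1696,-17.7746) sweep=40.1561

bisector direction at 291.7332° = (0.370286,-0.928918)
center distance |VC| = r/sin(θ/2) = 7.500837/sin(69.9219°) = 7.986191
C = V + |VC|·bis = (30.3862,-25.2723)
T_A = V + ((C−V)·d_A)·d_A = V + 2.7417·d_A = (25.3856,-19.6816)
T_B = V + ((C−V)·d_B)·d_B = V + 2.7417·d_B = (30.1696,-17.7746)
sweep = 180° − θ = 40.1561°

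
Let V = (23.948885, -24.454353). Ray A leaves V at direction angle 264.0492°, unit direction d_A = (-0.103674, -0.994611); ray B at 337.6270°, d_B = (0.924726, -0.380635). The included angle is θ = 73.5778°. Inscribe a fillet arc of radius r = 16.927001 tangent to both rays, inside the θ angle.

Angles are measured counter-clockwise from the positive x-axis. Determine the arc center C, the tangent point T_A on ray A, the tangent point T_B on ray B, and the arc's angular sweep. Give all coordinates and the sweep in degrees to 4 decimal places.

bisector direction at 300.8381° = (0.512614,-0.858619)
center distance |VC| = r/sin(θ/2) = 16.927001/sin(36.7889°) = 28.264973
C = V + |VC|·bis = (38.4379,-48.7232)
T_A = V + ((C−V)·d_A)·d_A = V + 22.6359·d_A = (21.6021,-46.9683)
T_B = V + ((C−V)·d_B)·d_B = V + 22.6359·d_B = (44.8809,-33.0704)
sweep = 180° − θ = 106.4222°

center=(38.4379,-48.7232) T_A=(21.6021,-46.9683) T_B=(44.8809,-33.0704) sweep=106.4222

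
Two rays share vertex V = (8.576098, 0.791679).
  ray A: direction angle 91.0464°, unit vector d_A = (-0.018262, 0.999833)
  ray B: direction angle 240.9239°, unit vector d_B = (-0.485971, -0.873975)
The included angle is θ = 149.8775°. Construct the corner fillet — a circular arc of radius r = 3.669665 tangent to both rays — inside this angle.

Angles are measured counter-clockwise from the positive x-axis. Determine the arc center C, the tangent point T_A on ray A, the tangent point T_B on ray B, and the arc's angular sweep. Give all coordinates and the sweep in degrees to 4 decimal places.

center=(4.8890,1.7120) T_A=(8.5581,1.7790) T_B=(8.0962,-0.0714) sweep=30.1225

bisector direction at 165.9852° = (-0.970233,0.242173)
center distance |VC| = r/sin(θ/2) = 3.669665/sin(74.9387°) = 3.800207
C = V + |VC|·bis = (4.8890,1.7120)
T_A = V + ((C−V)·d_A)·d_A = V + 0.9875·d_A = (8.5581,1.7790)
T_B = V + ((C−V)·d_B)·d_B = V + 0.9875·d_B = (8.0962,-0.0714)
sweep = 180° − θ = 30.1225°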